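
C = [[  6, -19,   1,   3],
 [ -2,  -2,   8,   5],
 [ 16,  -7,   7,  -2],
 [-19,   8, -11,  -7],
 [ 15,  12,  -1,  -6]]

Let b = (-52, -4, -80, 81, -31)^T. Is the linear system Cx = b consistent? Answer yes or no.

Row reduce the augmented matrix [C | b].
R2 ← R2 + (1/3)·R1: [0, -25/3, 25/3, 6, -64/3]
R3 ← R3 − (8/3)·R1: [0, 131/3, 13/3, -10, 176/3]
R4 ← R4 + (19/6)·R1: [0, -313/6, -47/6, 5/2, -251/3]
R5 ← R5 − (5/2)·R1: [0, 119/2, -7/2, -27/2, 99]
R3 ← R3 + (131/25)·R2: [0, 0, 48, 536/25, -1328/25]
R4 ← R4 − (313/50)·R2: [0, 0, -60, -1753/50, 1247/25]
R5 ← R5 + (357/50)·R2: [0, 0, 56, 1467/50, -1333/25]
R4 ← R4 + (5/4)·R3: [0, 0, 0, -413/50, -413/25]
R5 ← R5 − (7/6)·R3: [0, 0, 0, 649/150, 649/75]
R5 ← R5 + (11/21)·R4: [0, 0, 0, 0, 0]
The echelon form has 4 nonzero rows, and every pivot lies in the first 4 columns, so rank(C) = rank([C|b]) = 4.
The system is consistent.

yes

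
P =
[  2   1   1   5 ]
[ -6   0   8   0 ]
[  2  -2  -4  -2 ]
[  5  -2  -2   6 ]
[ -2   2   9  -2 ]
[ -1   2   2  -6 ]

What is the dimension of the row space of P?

Row reduce to echelon form.
R2 ← R2 + (3)·R1: [0, 3, 11, 15]
R3 ← R3 − R1: [0, -3, -5, -7]
R4 ← R4 − (5/2)·R1: [0, -9/2, -9/2, -13/2]
R5 ← R5 + R1: [0, 3, 10, 3]
R6 ← R6 + (1/2)·R1: [0, 5/2, 5/2, -7/2]
R3 ← R3 + R2: [0, 0, 6, 8]
R4 ← R4 + (3/2)·R2: [0, 0, 12, 16]
R5 ← R5 − R2: [0, 0, -1, -12]
R6 ← R6 − (5/6)·R2: [0, 0, -20/3, -16]
R4 ← R4 − (2)·R3: [0, 0, 0, 0]
R5 ← R5 + (1/6)·R3: [0, 0, 0, -32/3]
R6 ← R6 + (10/9)·R3: [0, 0, 0, -64/9]
Swap R4 ↔ R5
R6 ← R6 − (2/3)·R4: [0, 0, 0, 0]
Echelon form has 4 nonzero rows, so rank(P) = 4.
The row space has dimension equal to the rank: 4.

4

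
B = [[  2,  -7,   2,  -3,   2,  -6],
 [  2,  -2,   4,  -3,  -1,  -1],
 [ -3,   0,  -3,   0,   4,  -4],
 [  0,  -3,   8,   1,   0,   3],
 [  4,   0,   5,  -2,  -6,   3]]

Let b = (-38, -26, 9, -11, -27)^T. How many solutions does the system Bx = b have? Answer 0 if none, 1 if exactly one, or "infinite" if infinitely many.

infinite

Row reduce the augmented matrix [B | b].
R2 ← R2 − R1: [0, 5, 2, 0, -3, 5, 12]
R3 ← R3 + (3/2)·R1: [0, -21/2, 0, -9/2, 7, -13, -48]
R5 ← R5 − (2)·R1: [0, 14, 1, 4, -10, 15, 49]
R3 ← R3 + (21/10)·R2: [0, 0, 21/5, -9/2, 7/10, -5/2, -114/5]
R4 ← R4 + (3/5)·R2: [0, 0, 46/5, 1, -9/5, 6, -19/5]
R5 ← R5 − (14/5)·R2: [0, 0, -23/5, 4, -8/5, 1, 77/5]
R4 ← R4 − (46/21)·R3: [0, 0, 0, 76/7, -10/3, 241/21, 323/7]
R5 ← R5 + (23/21)·R3: [0, 0, 0, -13/14, -5/6, -73/42, -67/7]
R5 ← R5 + (13/152)·R4: [0, 0, 0, 0, -85/76, -115/152, -45/8]
The echelon form has 5 nonzero rows, and every pivot lies in the first 6 columns, so rank(B) = rank([B|b]) = 5.
The system is consistent.
rank = 5 < 6 unknowns, so there are infinitely many solutions.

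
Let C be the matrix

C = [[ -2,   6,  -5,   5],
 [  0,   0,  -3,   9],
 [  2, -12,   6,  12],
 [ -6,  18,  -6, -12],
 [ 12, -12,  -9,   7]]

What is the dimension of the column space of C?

Row reduce to echelon form.
R3 ← R3 + R1: [0, -6, 1, 17]
R4 ← R4 − (3)·R1: [0, 0, 9, -27]
R5 ← R5 + (6)·R1: [0, 24, -39, 37]
Swap R2 ↔ R3
R5 ← R5 + (4)·R2: [0, 0, -35, 105]
R4 ← R4 + (3)·R3: [0, 0, 0, 0]
R5 ← R5 − (35/3)·R3: [0, 0, 0, 0]
Echelon form has 3 nonzero rows, so rank(C) = 3.
The column space has dimension equal to the rank: 3.

3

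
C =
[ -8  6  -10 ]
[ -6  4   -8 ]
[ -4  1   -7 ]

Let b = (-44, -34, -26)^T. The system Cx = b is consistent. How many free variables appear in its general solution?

1

Row reduce the augmented matrix [C | b].
R2 ← R2 − (3/4)·R1: [0, -1/2, -1/2, -1]
R3 ← R3 − (1/2)·R1: [0, -2, -2, -4]
R3 ← R3 − (4)·R2: [0, 0, 0, 0]
The echelon form has 2 nonzero rows, and every pivot lies in the first 3 columns, so rank(C) = rank([C|b]) = 2.
The system is consistent.
Free variables = (unknowns) − (rank) = 3 − 2 = 1.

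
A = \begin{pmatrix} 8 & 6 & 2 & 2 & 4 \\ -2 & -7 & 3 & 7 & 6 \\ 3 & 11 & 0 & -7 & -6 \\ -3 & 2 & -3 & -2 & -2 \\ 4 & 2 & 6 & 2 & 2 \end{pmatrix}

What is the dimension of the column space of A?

Row reduce to echelon form.
R2 ← R2 + (1/4)·R1: [0, -11/2, 7/2, 15/2, 7]
R3 ← R3 − (3/8)·R1: [0, 35/4, -3/4, -31/4, -15/2]
R4 ← R4 + (3/8)·R1: [0, 17/4, -9/4, -5/4, -1/2]
R5 ← R5 − (1/2)·R1: [0, -1, 5, 1, 0]
R3 ← R3 + (35/22)·R2: [0, 0, 53/11, 46/11, 40/11]
R4 ← R4 + (17/22)·R2: [0, 0, 5/11, 50/11, 54/11]
R5 ← R5 − (2/11)·R2: [0, 0, 48/11, -4/11, -14/11]
R4 ← R4 − (5/53)·R3: [0, 0, 0, 220/53, 242/53]
R5 ← R5 − (48/53)·R3: [0, 0, 0, -220/53, -242/53]
R5 ← R5 + R4: [0, 0, 0, 0, 0]
Echelon form has 4 nonzero rows, so rank(A) = 4.
The column space has dimension equal to the rank: 4.

4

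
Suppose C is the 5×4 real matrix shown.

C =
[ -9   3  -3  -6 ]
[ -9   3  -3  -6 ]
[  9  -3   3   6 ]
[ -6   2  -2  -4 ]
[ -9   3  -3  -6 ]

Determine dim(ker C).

3

Row reduce to echelon form.
R2 ← R2 − R1: [0, 0, 0, 0]
R3 ← R3 + R1: [0, 0, 0, 0]
R4 ← R4 − (2/3)·R1: [0, 0, 0, 0]
R5 ← R5 − R1: [0, 0, 0, 0]
1 nonzero row, so rank(C) = 1.
C has 4 columns; by rank–nullity, nullity = 4 − 1 = 3.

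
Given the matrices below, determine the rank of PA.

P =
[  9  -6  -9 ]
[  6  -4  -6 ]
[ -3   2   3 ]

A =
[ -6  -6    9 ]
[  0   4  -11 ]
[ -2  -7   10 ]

1

First compute PA:
[[-36, -15,  57],
 [-24, -10,  38],
 [ 12,   5, -19]]
Now row reduce the product.
R2 ← R2 − (2/3)·R1: [0, 0, 0]
R3 ← R3 + (1/3)·R1: [0, 0, 0]
1 nonzero row, so rank(PA) = 1.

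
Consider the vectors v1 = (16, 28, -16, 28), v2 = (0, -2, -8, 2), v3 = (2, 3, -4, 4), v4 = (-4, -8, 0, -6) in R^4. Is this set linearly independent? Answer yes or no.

Form the matrix with these vectors as rows and row reduce.
R3 ← R3 − (1/8)·R1: [0, -1/2, -2, 1/2]
R4 ← R4 + (1/4)·R1: [0, -1, -4, 1]
R3 ← R3 − (1/4)·R2: [0, 0, 0, 0]
R4 ← R4 − (1/2)·R2: [0, 0, 0, 0]
2 nonzero rows, so the 4 vectors span a space of dimension 2.
Since 2 < 4, the vectors are linearly dependent.

no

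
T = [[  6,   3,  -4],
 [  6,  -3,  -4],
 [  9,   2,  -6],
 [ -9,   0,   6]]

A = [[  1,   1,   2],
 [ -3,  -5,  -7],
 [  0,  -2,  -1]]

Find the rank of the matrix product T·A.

2

First compute TA:
[[ -3,  -1,  -5],
 [ 15,  29,  37],
 [  3,  11,  10],
 [ -9, -21, -24]]
Now row reduce the product.
R2 ← R2 + (5)·R1: [0, 24, 12]
R3 ← R3 + R1: [0, 10, 5]
R4 ← R4 − (3)·R1: [0, -18, -9]
R3 ← R3 − (5/12)·R2: [0, 0, 0]
R4 ← R4 + (3/4)·R2: [0, 0, 0]
2 nonzero rows, so rank(TA) = 2.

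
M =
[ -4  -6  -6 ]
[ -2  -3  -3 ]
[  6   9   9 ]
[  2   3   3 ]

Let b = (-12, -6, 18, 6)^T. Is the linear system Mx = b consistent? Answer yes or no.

yes

Row reduce the augmented matrix [M | b].
R2 ← R2 − (1/2)·R1: [0, 0, 0, 0]
R3 ← R3 + (3/2)·R1: [0, 0, 0, 0]
R4 ← R4 + (1/2)·R1: [0, 0, 0, 0]
The echelon form has 1 nonzero rows, and every pivot lies in the first 3 columns, so rank(M) = rank([M|b]) = 1.
The system is consistent.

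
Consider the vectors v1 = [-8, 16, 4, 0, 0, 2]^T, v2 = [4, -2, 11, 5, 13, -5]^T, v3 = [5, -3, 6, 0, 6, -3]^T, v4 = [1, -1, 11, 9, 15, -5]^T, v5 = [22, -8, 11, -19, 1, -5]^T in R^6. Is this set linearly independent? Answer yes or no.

Form the matrix with these vectors as rows and row reduce.
R2 ← R2 + (1/2)·R1: [0, 6, 13, 5, 13, -4]
R3 ← R3 + (5/8)·R1: [0, 7, 17/2, 0, 6, -7/4]
R4 ← R4 + (1/8)·R1: [0, 1, 23/2, 9, 15, -19/4]
R5 ← R5 + (11/4)·R1: [0, 36, 22, -19, 1, 1/2]
R3 ← R3 − (7/6)·R2: [0, 0, -20/3, -35/6, -55/6, 35/12]
R4 ← R4 − (1/6)·R2: [0, 0, 28/3, 49/6, 77/6, -49/12]
R5 ← R5 − (6)·R2: [0, 0, -56, -49, -77, 49/2]
R4 ← R4 + (7/5)·R3: [0, 0, 0, 0, 0, 0]
R5 ← R5 − (42/5)·R3: [0, 0, 0, 0, 0, 0]
3 nonzero rows, so the 5 vectors span a space of dimension 3.
Since 3 < 5, the vectors are linearly dependent.

no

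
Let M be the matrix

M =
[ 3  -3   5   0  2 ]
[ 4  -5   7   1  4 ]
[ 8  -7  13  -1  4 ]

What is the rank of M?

Row reduce to echelon form.
R2 ← R2 − (4/3)·R1: [0, -1, 1/3, 1, 4/3]
R3 ← R3 − (8/3)·R1: [0, 1, -1/3, -1, -4/3]
R3 ← R3 + R2: [0, 0, 0, 0, 0]
Echelon form has 2 nonzero rows, so rank(M) = 2.

2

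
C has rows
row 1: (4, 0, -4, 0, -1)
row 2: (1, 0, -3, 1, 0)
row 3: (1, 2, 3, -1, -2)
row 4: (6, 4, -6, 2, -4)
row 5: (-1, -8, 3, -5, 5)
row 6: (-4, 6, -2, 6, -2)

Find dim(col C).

Row reduce to echelon form.
R2 ← R2 − (1/4)·R1: [0, 0, -2, 1, 1/4]
R3 ← R3 − (1/4)·R1: [0, 2, 4, -1, -7/4]
R4 ← R4 − (3/2)·R1: [0, 4, 0, 2, -5/2]
R5 ← R5 + (1/4)·R1: [0, -8, 2, -5, 19/4]
R6 ← R6 + R1: [0, 6, -6, 6, -3]
Swap R2 ↔ R3
R4 ← R4 − (2)·R2: [0, 0, -8, 4, 1]
R5 ← R5 + (4)·R2: [0, 0, 18, -9, -9/4]
R6 ← R6 − (3)·R2: [0, 0, -18, 9, 9/4]
R4 ← R4 − (4)·R3: [0, 0, 0, 0, 0]
R5 ← R5 + (9)·R3: [0, 0, 0, 0, 0]
R6 ← R6 − (9)·R3: [0, 0, 0, 0, 0]
Echelon form has 3 nonzero rows, so rank(C) = 3.
The column space has dimension equal to the rank: 3.

3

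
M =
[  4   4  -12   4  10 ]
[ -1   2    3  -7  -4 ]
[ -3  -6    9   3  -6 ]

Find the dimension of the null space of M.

3

Row reduce to echelon form.
R2 ← R2 + (1/4)·R1: [0, 3, 0, -6, -3/2]
R3 ← R3 + (3/4)·R1: [0, -3, 0, 6, 3/2]
R3 ← R3 + R2: [0, 0, 0, 0, 0]
2 nonzero rows, so rank(M) = 2.
M has 5 columns; by rank–nullity, nullity = 5 − 2 = 3.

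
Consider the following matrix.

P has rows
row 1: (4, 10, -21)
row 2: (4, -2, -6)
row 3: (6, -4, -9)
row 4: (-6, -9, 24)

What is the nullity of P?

Row reduce to echelon form.
R2 ← R2 − R1: [0, -12, 15]
R3 ← R3 − (3/2)·R1: [0, -19, 45/2]
R4 ← R4 + (3/2)·R1: [0, 6, -15/2]
R3 ← R3 − (19/12)·R2: [0, 0, -5/4]
R4 ← R4 + (1/2)·R2: [0, 0, 0]
3 nonzero rows, so rank(P) = 3.
P has 3 columns; by rank–nullity, nullity = 3 − 3 = 0.

0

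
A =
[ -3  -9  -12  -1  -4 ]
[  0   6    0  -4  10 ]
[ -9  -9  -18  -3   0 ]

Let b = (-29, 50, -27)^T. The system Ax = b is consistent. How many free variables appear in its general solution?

Row reduce the augmented matrix [A | b].
R3 ← R3 − (3)·R1: [0, 18, 18, 0, 12, 60]
R3 ← R3 − (3)·R2: [0, 0, 18, 12, -18, -90]
The echelon form has 3 nonzero rows, and every pivot lies in the first 5 columns, so rank(A) = rank([A|b]) = 3.
The system is consistent.
Free variables = (unknowns) − (rank) = 5 − 3 = 2.

2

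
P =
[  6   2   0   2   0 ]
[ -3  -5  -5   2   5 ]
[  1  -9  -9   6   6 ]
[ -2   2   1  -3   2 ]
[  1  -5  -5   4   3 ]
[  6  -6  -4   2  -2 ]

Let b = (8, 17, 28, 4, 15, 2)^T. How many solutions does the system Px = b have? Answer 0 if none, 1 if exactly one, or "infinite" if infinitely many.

infinite

Row reduce the augmented matrix [P | b].
R2 ← R2 + (1/2)·R1: [0, -4, -5, 3, 5, 21]
R3 ← R3 − (1/6)·R1: [0, -28/3, -9, 17/3, 6, 80/3]
R4 ← R4 + (1/3)·R1: [0, 8/3, 1, -7/3, 2, 20/3]
R5 ← R5 − (1/6)·R1: [0, -16/3, -5, 11/3, 3, 41/3]
R6 ← R6 − R1: [0, -8, -4, 0, -2, -6]
R3 ← R3 − (7/3)·R2: [0, 0, 8/3, -4/3, -17/3, -67/3]
R4 ← R4 + (2/3)·R2: [0, 0, -7/3, -1/3, 16/3, 62/3]
R5 ← R5 − (4/3)·R2: [0, 0, 5/3, -1/3, -11/3, -43/3]
R6 ← R6 − (2)·R2: [0, 0, 6, -6, -12, -48]
R4 ← R4 + (7/8)·R3: [0, 0, 0, -3/2, 3/8, 9/8]
R5 ← R5 − (5/8)·R3: [0, 0, 0, 1/2, -1/8, -3/8]
R6 ← R6 − (9/4)·R3: [0, 0, 0, -3, 3/4, 9/4]
R5 ← R5 + (1/3)·R4: [0, 0, 0, 0, 0, 0]
R6 ← R6 − (2)·R4: [0, 0, 0, 0, 0, 0]
The echelon form has 4 nonzero rows, and every pivot lies in the first 5 columns, so rank(P) = rank([P|b]) = 4.
The system is consistent.
rank = 4 < 5 unknowns, so there are infinitely many solutions.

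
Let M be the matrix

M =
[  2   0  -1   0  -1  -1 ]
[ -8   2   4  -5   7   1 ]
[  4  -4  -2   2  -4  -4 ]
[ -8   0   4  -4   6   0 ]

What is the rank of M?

Row reduce to echelon form.
R2 ← R2 + (4)·R1: [0, 2, 0, -5, 3, -3]
R3 ← R3 − (2)·R1: [0, -4, 0, 2, -2, -2]
R4 ← R4 + (4)·R1: [0, 0, 0, -4, 2, -4]
R3 ← R3 + (2)·R2: [0, 0, 0, -8, 4, -8]
R4 ← R4 − (1/2)·R3: [0, 0, 0, 0, 0, 0]
Echelon form has 3 nonzero rows, so rank(M) = 3.

3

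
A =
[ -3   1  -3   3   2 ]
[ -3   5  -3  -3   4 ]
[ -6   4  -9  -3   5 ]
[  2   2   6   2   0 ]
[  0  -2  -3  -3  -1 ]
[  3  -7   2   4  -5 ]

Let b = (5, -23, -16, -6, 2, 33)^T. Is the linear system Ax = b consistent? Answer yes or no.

Row reduce the augmented matrix [A | b].
R2 ← R2 − R1: [0, 4, 0, -6, 2, -28]
R3 ← R3 − (2)·R1: [0, 2, -3, -9, 1, -26]
R4 ← R4 + (2/3)·R1: [0, 8/3, 4, 4, 4/3, -8/3]
R6 ← R6 + R1: [0, -6, -1, 7, -3, 38]
R3 ← R3 − (1/2)·R2: [0, 0, -3, -6, 0, -12]
R4 ← R4 − (2/3)·R2: [0, 0, 4, 8, 0, 16]
R5 ← R5 + (1/2)·R2: [0, 0, -3, -6, 0, -12]
R6 ← R6 + (3/2)·R2: [0, 0, -1, -2, 0, -4]
R4 ← R4 + (4/3)·R3: [0, 0, 0, 0, 0, 0]
R5 ← R5 − R3: [0, 0, 0, 0, 0, 0]
R6 ← R6 − (1/3)·R3: [0, 0, 0, 0, 0, 0]
The echelon form has 3 nonzero rows, and every pivot lies in the first 5 columns, so rank(A) = rank([A|b]) = 3.
The system is consistent.

yes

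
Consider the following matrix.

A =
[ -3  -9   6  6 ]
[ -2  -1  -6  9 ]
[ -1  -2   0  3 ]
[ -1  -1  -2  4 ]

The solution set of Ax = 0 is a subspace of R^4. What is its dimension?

2

Row reduce to echelon form.
R2 ← R2 − (2/3)·R1: [0, 5, -10, 5]
R3 ← R3 − (1/3)·R1: [0, 1, -2, 1]
R4 ← R4 − (1/3)·R1: [0, 2, -4, 2]
R3 ← R3 − (1/5)·R2: [0, 0, 0, 0]
R4 ← R4 − (2/5)·R2: [0, 0, 0, 0]
2 nonzero rows, so rank(A) = 2.
A has 4 columns; by rank–nullity, nullity = 4 − 2 = 2.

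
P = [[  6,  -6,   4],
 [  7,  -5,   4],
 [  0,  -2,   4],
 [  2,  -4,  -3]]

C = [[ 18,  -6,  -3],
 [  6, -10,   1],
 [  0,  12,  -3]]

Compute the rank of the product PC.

First compute PC:
[[ 72,  72, -36],
 [ 96,  56, -38],
 [-12,  68, -14],
 [ 12,  -8,  -1]]
Now row reduce the product.
R2 ← R2 − (4/3)·R1: [0, -40, 10]
R3 ← R3 + (1/6)·R1: [0, 80, -20]
R4 ← R4 − (1/6)·R1: [0, -20, 5]
R3 ← R3 + (2)·R2: [0, 0, 0]
R4 ← R4 − (1/2)·R2: [0, 0, 0]
2 nonzero rows, so rank(PC) = 2.

2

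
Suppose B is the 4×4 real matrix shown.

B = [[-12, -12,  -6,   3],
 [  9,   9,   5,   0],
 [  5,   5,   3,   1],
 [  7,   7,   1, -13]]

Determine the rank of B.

2

Row reduce to echelon form.
R2 ← R2 + (3/4)·R1: [0, 0, 1/2, 9/4]
R3 ← R3 + (5/12)·R1: [0, 0, 1/2, 9/4]
R4 ← R4 + (7/12)·R1: [0, 0, -5/2, -45/4]
R3 ← R3 − R2: [0, 0, 0, 0]
R4 ← R4 + (5)·R2: [0, 0, 0, 0]
Echelon form has 2 nonzero rows, so rank(B) = 2.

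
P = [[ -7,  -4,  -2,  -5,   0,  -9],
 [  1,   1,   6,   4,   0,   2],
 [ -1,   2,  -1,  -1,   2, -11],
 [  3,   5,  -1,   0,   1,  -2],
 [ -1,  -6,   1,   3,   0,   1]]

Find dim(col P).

Row reduce to echelon form.
R2 ← R2 + (1/7)·R1: [0, 3/7, 40/7, 23/7, 0, 5/7]
R3 ← R3 − (1/7)·R1: [0, 18/7, -5/7, -2/7, 2, -68/7]
R4 ← R4 + (3/7)·R1: [0, 23/7, -13/7, -15/7, 1, -41/7]
R5 ← R5 − (1/7)·R1: [0, -38/7, 9/7, 26/7, 0, 16/7]
R3 ← R3 − (6)·R2: [0, 0, -35, -20, 2, -14]
R4 ← R4 − (23/3)·R2: [0, 0, -137/3, -82/3, 1, -34/3]
R5 ← R5 + (38/3)·R2: [0, 0, 221/3, 136/3, 0, 34/3]
R4 ← R4 − (137/105)·R3: [0, 0, 0, -26/21, -169/105, 104/15]
R5 ← R5 + (221/105)·R3: [0, 0, 0, 68/21, 442/105, -272/15]
R5 ← R5 + (34/13)·R4: [0, 0, 0, 0, 0, 0]
Echelon form has 4 nonzero rows, so rank(P) = 4.
The column space has dimension equal to the rank: 4.

4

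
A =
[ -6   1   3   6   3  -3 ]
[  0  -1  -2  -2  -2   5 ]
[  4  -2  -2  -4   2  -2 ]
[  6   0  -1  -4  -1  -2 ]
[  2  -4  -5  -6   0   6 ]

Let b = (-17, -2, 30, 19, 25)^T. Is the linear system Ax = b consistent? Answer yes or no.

yes

Row reduce the augmented matrix [A | b].
R3 ← R3 + (2/3)·R1: [0, -4/3, 0, 0, 4, -4, 56/3]
R4 ← R4 + R1: [0, 1, 2, 2, 2, -5, 2]
R5 ← R5 + (1/3)·R1: [0, -11/3, -4, -4, 1, 5, 58/3]
R3 ← R3 − (4/3)·R2: [0, 0, 8/3, 8/3, 20/3, -32/3, 64/3]
R4 ← R4 + R2: [0, 0, 0, 0, 0, 0, 0]
R5 ← R5 − (11/3)·R2: [0, 0, 10/3, 10/3, 25/3, -40/3, 80/3]
R5 ← R5 − (5/4)·R3: [0, 0, 0, 0, 0, 0, 0]
The echelon form has 3 nonzero rows, and every pivot lies in the first 6 columns, so rank(A) = rank([A|b]) = 3.
The system is consistent.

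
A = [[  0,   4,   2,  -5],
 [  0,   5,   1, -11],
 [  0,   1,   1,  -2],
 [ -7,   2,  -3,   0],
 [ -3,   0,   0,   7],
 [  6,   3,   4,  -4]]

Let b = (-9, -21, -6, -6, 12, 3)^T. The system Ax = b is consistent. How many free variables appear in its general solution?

0

Row reduce the augmented matrix [A | b].
Swap R1 ↔ R4
R5 ← R5 − (3/7)·R1: [0, -6/7, 9/7, 7, 102/7]
R6 ← R6 + (6/7)·R1: [0, 33/7, 10/7, -4, -15/7]
R3 ← R3 − (1/5)·R2: [0, 0, 4/5, 1/5, -9/5]
R4 ← R4 − (4/5)·R2: [0, 0, 6/5, 19/5, 39/5]
R5 ← R5 + (6/35)·R2: [0, 0, 51/35, 179/35, 384/35]
R6 ← R6 − (33/35)·R2: [0, 0, 17/35, 223/35, 618/35]
R4 ← R4 − (3/2)·R3: [0, 0, 0, 7/2, 21/2]
R5 ← R5 − (51/28)·R3: [0, 0, 0, 19/4, 57/4]
R6 ← R6 − (17/28)·R3: [0, 0, 0, 25/4, 75/4]
R5 ← R5 − (19/14)·R4: [0, 0, 0, 0, 0]
R6 ← R6 − (25/14)·R4: [0, 0, 0, 0, 0]
The echelon form has 4 nonzero rows, and every pivot lies in the first 4 columns, so rank(A) = rank([A|b]) = 4.
The system is consistent.
Free variables = (unknowns) − (rank) = 4 − 4 = 0.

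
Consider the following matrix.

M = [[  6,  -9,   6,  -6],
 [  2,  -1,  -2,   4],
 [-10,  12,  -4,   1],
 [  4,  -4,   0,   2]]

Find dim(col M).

Row reduce to echelon form.
R2 ← R2 − (1/3)·R1: [0, 2, -4, 6]
R3 ← R3 + (5/3)·R1: [0, -3, 6, -9]
R4 ← R4 − (2/3)·R1: [0, 2, -4, 6]
R3 ← R3 + (3/2)·R2: [0, 0, 0, 0]
R4 ← R4 − R2: [0, 0, 0, 0]
Echelon form has 2 nonzero rows, so rank(M) = 2.
The column space has dimension equal to the rank: 2.

2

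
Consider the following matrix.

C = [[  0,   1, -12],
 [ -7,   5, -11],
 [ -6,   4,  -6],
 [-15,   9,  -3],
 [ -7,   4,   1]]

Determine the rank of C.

Row reduce to echelon form.
Swap R1 ↔ R2
R3 ← R3 − (6/7)·R1: [0, -2/7, 24/7]
R4 ← R4 − (15/7)·R1: [0, -12/7, 144/7]
R5 ← R5 − R1: [0, -1, 12]
R3 ← R3 + (2/7)·R2: [0, 0, 0]
R4 ← R4 + (12/7)·R2: [0, 0, 0]
R5 ← R5 + R2: [0, 0, 0]
Echelon form has 2 nonzero rows, so rank(C) = 2.

2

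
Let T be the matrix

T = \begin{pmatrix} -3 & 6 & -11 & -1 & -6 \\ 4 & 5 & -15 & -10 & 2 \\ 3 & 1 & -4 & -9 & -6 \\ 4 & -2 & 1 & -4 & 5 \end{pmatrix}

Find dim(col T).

Row reduce to echelon form.
R2 ← R2 + (4/3)·R1: [0, 13, -89/3, -34/3, -6]
R3 ← R3 + R1: [0, 7, -15, -10, -12]
R4 ← R4 + (4/3)·R1: [0, 6, -41/3, -16/3, -3]
R3 ← R3 − (7/13)·R2: [0, 0, 38/39, -152/39, -114/13]
R4 ← R4 − (6/13)·R2: [0, 0, 1/39, -4/39, -3/13]
R4 ← R4 − (1/38)·R3: [0, 0, 0, 0, 0]
Echelon form has 3 nonzero rows, so rank(T) = 3.
The column space has dimension equal to the rank: 3.

3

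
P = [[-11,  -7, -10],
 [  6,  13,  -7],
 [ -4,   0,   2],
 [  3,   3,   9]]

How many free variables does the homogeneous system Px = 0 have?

0

Row reduce to echelon form.
R2 ← R2 + (6/11)·R1: [0, 101/11, -137/11]
R3 ← R3 − (4/11)·R1: [0, 28/11, 62/11]
R4 ← R4 + (3/11)·R1: [0, 12/11, 69/11]
R3 ← R3 − (28/101)·R2: [0, 0, 918/101]
R4 ← R4 − (12/101)·R2: [0, 0, 783/101]
R4 ← R4 − (29/34)·R3: [0, 0, 0]
3 nonzero rows, so rank(P) = 3.
P has 3 columns; by rank–nullity, nullity = 3 − 3 = 0.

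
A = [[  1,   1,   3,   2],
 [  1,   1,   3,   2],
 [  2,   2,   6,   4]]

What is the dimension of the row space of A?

Row reduce to echelon form.
R2 ← R2 − R1: [0, 0, 0, 0]
R3 ← R3 − (2)·R1: [0, 0, 0, 0]
Echelon form has 1 nonzero row, so rank(A) = 1.
The row space has dimension equal to the rank: 1.

1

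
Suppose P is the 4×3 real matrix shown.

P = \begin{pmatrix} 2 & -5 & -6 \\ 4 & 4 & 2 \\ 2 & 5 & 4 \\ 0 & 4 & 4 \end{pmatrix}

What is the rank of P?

2

Row reduce to echelon form.
R2 ← R2 − (2)·R1: [0, 14, 14]
R3 ← R3 − R1: [0, 10, 10]
R3 ← R3 − (5/7)·R2: [0, 0, 0]
R4 ← R4 − (2/7)·R2: [0, 0, 0]
Echelon form has 2 nonzero rows, so rank(P) = 2.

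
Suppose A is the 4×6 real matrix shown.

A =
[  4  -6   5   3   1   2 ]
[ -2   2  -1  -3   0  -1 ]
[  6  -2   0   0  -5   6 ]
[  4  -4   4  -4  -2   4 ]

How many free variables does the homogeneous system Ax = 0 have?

Row reduce to echelon form.
R2 ← R2 + (1/2)·R1: [0, -1, 3/2, -3/2, 1/2, 0]
R3 ← R3 − (3/2)·R1: [0, 7, -15/2, -9/2, -13/2, 3]
R4 ← R4 − R1: [0, 2, -1, -7, -3, 2]
R3 ← R3 + (7)·R2: [0, 0, 3, -15, -3, 3]
R4 ← R4 + (2)·R2: [0, 0, 2, -10, -2, 2]
R4 ← R4 − (2/3)·R3: [0, 0, 0, 0, 0, 0]
3 nonzero rows, so rank(A) = 3.
A has 6 columns; by rank–nullity, nullity = 6 − 3 = 3.

3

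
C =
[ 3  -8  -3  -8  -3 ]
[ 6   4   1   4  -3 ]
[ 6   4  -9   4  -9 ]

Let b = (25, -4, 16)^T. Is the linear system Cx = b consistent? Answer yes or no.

Row reduce the augmented matrix [C | b].
R2 ← R2 − (2)·R1: [0, 20, 7, 20, 3, -54]
R3 ← R3 − (2)·R1: [0, 20, -3, 20, -3, -34]
R3 ← R3 − R2: [0, 0, -10, 0, -6, 20]
The echelon form has 3 nonzero rows, and every pivot lies in the first 5 columns, so rank(C) = rank([C|b]) = 3.
The system is consistent.

yes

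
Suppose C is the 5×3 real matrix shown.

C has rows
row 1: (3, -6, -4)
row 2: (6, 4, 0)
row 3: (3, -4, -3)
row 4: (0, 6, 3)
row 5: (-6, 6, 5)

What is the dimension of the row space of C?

Row reduce to echelon form.
R2 ← R2 − (2)·R1: [0, 16, 8]
R3 ← R3 − R1: [0, 2, 1]
R5 ← R5 + (2)·R1: [0, -6, -3]
R3 ← R3 − (1/8)·R2: [0, 0, 0]
R4 ← R4 − (3/8)·R2: [0, 0, 0]
R5 ← R5 + (3/8)·R2: [0, 0, 0]
Echelon form has 2 nonzero rows, so rank(C) = 2.
The row space has dimension equal to the rank: 2.

2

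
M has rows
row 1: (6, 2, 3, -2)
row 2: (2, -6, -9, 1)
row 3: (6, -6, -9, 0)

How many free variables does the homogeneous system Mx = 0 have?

2

Row reduce to echelon form.
R2 ← R2 − (1/3)·R1: [0, -20/3, -10, 5/3]
R3 ← R3 − R1: [0, -8, -12, 2]
R3 ← R3 − (6/5)·R2: [0, 0, 0, 0]
2 nonzero rows, so rank(M) = 2.
M has 4 columns; by rank–nullity, nullity = 4 − 2 = 2.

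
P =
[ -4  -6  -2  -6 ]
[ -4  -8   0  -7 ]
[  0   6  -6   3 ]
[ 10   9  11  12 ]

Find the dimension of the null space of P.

Row reduce to echelon form.
R2 ← R2 − R1: [0, -2, 2, -1]
R4 ← R4 + (5/2)·R1: [0, -6, 6, -3]
R3 ← R3 + (3)·R2: [0, 0, 0, 0]
R4 ← R4 − (3)·R2: [0, 0, 0, 0]
2 nonzero rows, so rank(P) = 2.
P has 4 columns; by rank–nullity, nullity = 4 − 2 = 2.

2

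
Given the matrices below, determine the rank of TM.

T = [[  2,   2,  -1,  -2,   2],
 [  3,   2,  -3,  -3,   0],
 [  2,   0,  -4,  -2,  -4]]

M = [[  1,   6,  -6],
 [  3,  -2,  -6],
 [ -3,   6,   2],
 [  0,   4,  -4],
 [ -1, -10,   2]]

First compute TM:
[[  9, -26, -14],
 [ 18, -16, -24],
 [ 18,  20, -20]]
Now row reduce the product.
R2 ← R2 − (2)·R1: [0, 36, 4]
R3 ← R3 − (2)·R1: [0, 72, 8]
R3 ← R3 − (2)·R2: [0, 0, 0]
2 nonzero rows, so rank(TM) = 2.

2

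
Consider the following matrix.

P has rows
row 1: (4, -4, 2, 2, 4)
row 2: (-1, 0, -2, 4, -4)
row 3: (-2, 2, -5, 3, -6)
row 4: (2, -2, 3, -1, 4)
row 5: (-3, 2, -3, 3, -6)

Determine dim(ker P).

2

Row reduce to echelon form.
R2 ← R2 + (1/4)·R1: [0, -1, -3/2, 9/2, -3]
R3 ← R3 + (1/2)·R1: [0, 0, -4, 4, -4]
R4 ← R4 − (1/2)·R1: [0, 0, 2, -2, 2]
R5 ← R5 + (3/4)·R1: [0, -1, -3/2, 9/2, -3]
R5 ← R5 − R2: [0, 0, 0, 0, 0]
R4 ← R4 + (1/2)·R3: [0, 0, 0, 0, 0]
3 nonzero rows, so rank(P) = 3.
P has 5 columns; by rank–nullity, nullity = 5 − 3 = 2.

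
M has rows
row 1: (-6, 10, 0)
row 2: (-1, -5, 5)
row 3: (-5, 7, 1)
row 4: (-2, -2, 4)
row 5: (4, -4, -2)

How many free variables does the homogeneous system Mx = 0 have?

Row reduce to echelon form.
R2 ← R2 − (1/6)·R1: [0, -20/3, 5]
R3 ← R3 − (5/6)·R1: [0, -4/3, 1]
R4 ← R4 − (1/3)·R1: [0, -16/3, 4]
R5 ← R5 + (2/3)·R1: [0, 8/3, -2]
R3 ← R3 − (1/5)·R2: [0, 0, 0]
R4 ← R4 − (4/5)·R2: [0, 0, 0]
R5 ← R5 + (2/5)·R2: [0, 0, 0]
2 nonzero rows, so rank(M) = 2.
M has 3 columns; by rank–nullity, nullity = 3 − 2 = 1.

1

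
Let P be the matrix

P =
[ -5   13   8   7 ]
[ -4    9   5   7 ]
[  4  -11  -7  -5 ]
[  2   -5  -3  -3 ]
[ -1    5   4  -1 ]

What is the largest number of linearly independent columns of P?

2

Row reduce to echelon form.
R2 ← R2 − (4/5)·R1: [0, -7/5, -7/5, 7/5]
R3 ← R3 + (4/5)·R1: [0, -3/5, -3/5, 3/5]
R4 ← R4 + (2/5)·R1: [0, 1/5, 1/5, -1/5]
R5 ← R5 − (1/5)·R1: [0, 12/5, 12/5, -12/5]
R3 ← R3 − (3/7)·R2: [0, 0, 0, 0]
R4 ← R4 + (1/7)·R2: [0, 0, 0, 0]
R5 ← R5 + (12/7)·R2: [0, 0, 0, 0]
Echelon form has 2 nonzero rows, so rank(P) = 2.
The rank gives the maximum number of linearly independent columns: 2.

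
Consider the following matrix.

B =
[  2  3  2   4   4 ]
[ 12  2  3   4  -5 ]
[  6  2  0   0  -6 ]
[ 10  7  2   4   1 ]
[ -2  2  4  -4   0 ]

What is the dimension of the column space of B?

5

Row reduce to echelon form.
R2 ← R2 − (6)·R1: [0, -16, -9, -20, -29]
R3 ← R3 − (3)·R1: [0, -7, -6, -12, -18]
R4 ← R4 − (5)·R1: [0, -8, -8, -16, -19]
R5 ← R5 + R1: [0, 5, 6, 0, 4]
R3 ← R3 − (7/16)·R2: [0, 0, -33/16, -13/4, -85/16]
R4 ← R4 − (1/2)·R2: [0, 0, -7/2, -6, -9/2]
R5 ← R5 + (5/16)·R2: [0, 0, 51/16, -25/4, -81/16]
R4 ← R4 − (56/33)·R3: [0, 0, 0, -16/33, 149/33]
R5 ← R5 + (17/11)·R3: [0, 0, 0, -124/11, -146/11]
R5 ← R5 − (93/4)·R4: [0, 0, 0, 0, -473/4]
Echelon form has 5 nonzero rows, so rank(B) = 5.
The column space has dimension equal to the rank: 5.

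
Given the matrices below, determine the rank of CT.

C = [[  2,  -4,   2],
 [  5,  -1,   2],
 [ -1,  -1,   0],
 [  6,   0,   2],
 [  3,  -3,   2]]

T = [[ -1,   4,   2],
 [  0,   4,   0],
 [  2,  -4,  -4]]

1

First compute CT:
[[  2, -16,  -4],
 [ -1,   8,   2],
 [  1,  -8,  -2],
 [ -2,  16,   4],
 [  1,  -8,  -2]]
Now row reduce the product.
R2 ← R2 + (1/2)·R1: [0, 0, 0]
R3 ← R3 − (1/2)·R1: [0, 0, 0]
R4 ← R4 + R1: [0, 0, 0]
R5 ← R5 − (1/2)·R1: [0, 0, 0]
1 nonzero row, so rank(CT) = 1.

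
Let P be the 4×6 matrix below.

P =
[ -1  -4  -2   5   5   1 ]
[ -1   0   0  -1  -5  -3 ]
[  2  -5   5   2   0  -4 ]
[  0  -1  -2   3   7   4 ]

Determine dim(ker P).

3

Row reduce to echelon form.
R2 ← R2 − R1: [0, 4, 2, -6, -10, -4]
R3 ← R3 + (2)·R1: [0, -13, 1, 12, 10, -2]
R3 ← R3 + (13/4)·R2: [0, 0, 15/2, -15/2, -45/2, -15]
R4 ← R4 + (1/4)·R2: [0, 0, -3/2, 3/2, 9/2, 3]
R4 ← R4 + (1/5)·R3: [0, 0, 0, 0, 0, 0]
3 nonzero rows, so rank(P) = 3.
P has 6 columns; by rank–nullity, nullity = 6 − 3 = 3.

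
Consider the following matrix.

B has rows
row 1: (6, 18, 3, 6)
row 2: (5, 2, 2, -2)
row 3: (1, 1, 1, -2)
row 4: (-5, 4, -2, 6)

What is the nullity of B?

Row reduce to echelon form.
R2 ← R2 − (5/6)·R1: [0, -13, -1/2, -7]
R3 ← R3 − (1/6)·R1: [0, -2, 1/2, -3]
R4 ← R4 + (5/6)·R1: [0, 19, 1/2, 11]
R3 ← R3 − (2/13)·R2: [0, 0, 15/26, -25/13]
R4 ← R4 + (19/13)·R2: [0, 0, -3/13, 10/13]
R4 ← R4 + (2/5)·R3: [0, 0, 0, 0]
3 nonzero rows, so rank(B) = 3.
B has 4 columns; by rank–nullity, nullity = 4 − 3 = 1.

1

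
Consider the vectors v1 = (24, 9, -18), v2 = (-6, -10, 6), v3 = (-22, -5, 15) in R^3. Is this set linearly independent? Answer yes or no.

Form the matrix with these vectors as rows and row reduce.
R2 ← R2 + (1/4)·R1: [0, -31/4, 3/2]
R3 ← R3 + (11/12)·R1: [0, 13/4, -3/2]
R3 ← R3 + (13/31)·R2: [0, 0, -27/31]
3 nonzero rows, so the 3 vectors span a space of dimension 3.
Since 3 = 3, the vectors are linearly independent.

yes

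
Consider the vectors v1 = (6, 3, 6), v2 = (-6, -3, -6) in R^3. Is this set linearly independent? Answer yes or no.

Form the matrix with these vectors as rows and row reduce.
R2 ← R2 + R1: [0, 0, 0]
1 nonzero row, so the 2 vectors span a space of dimension 1.
Since 1 < 2, the vectors are linearly dependent.

no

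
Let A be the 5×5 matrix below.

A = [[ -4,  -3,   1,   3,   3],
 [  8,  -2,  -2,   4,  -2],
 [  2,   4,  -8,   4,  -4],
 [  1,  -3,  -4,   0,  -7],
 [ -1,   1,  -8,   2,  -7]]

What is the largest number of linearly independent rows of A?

4

Row reduce to echelon form.
R2 ← R2 + (2)·R1: [0, -8, 0, 10, 4]
R3 ← R3 + (1/2)·R1: [0, 5/2, -15/2, 11/2, -5/2]
R4 ← R4 + (1/4)·R1: [0, -15/4, -15/4, 3/4, -25/4]
R5 ← R5 − (1/4)·R1: [0, 7/4, -33/4, 5/4, -31/4]
R3 ← R3 + (5/16)·R2: [0, 0, -15/2, 69/8, -5/4]
R4 ← R4 − (15/32)·R2: [0, 0, -15/4, -63/16, -65/8]
R5 ← R5 + (7/32)·R2: [0, 0, -33/4, 55/16, -55/8]
R4 ← R4 − (1/2)·R3: [0, 0, 0, -33/4, -15/2]
R5 ← R5 − (11/10)·R3: [0, 0, 0, -121/20, -11/2]
R5 ← R5 − (11/15)·R4: [0, 0, 0, 0, 0]
Echelon form has 4 nonzero rows, so rank(A) = 4.
The rank gives the maximum number of linearly independent rows: 4.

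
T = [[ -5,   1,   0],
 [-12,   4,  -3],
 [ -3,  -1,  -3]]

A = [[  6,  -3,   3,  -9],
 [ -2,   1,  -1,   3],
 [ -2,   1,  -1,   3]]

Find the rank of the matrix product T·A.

1

First compute TA:
[[-32,  16, -16,  48],
 [-74,  37, -37, 111],
 [-10,   5,  -5,  15]]
Now row reduce the product.
R2 ← R2 − (37/16)·R1: [0, 0, 0, 0]
R3 ← R3 − (5/16)·R1: [0, 0, 0, 0]
1 nonzero row, so rank(TA) = 1.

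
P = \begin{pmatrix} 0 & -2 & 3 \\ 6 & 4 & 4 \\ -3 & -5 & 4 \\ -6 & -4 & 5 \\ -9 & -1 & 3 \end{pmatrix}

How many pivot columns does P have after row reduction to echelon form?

3

Row reduce to echelon form.
Swap R1 ↔ R2
R3 ← R3 + (1/2)·R1: [0, -3, 6]
R4 ← R4 + R1: [0, 0, 9]
R5 ← R5 + (3/2)·R1: [0, 5, 9]
R3 ← R3 − (3/2)·R2: [0, 0, 3/2]
R5 ← R5 + (5/2)·R2: [0, 0, 33/2]
R4 ← R4 − (6)·R3: [0, 0, 0]
R5 ← R5 − (11)·R3: [0, 0, 0]
Echelon form has 3 nonzero rows, so rank(P) = 3.
Each nonzero row contributes one pivot column: 3 pivot columns.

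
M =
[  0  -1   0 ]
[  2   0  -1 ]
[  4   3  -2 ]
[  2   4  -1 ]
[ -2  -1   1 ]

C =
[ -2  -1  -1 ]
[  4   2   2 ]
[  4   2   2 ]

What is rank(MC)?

First compute MC:
[[ -4,  -2,  -2],
 [ -8,  -4,  -4],
 [ -4,  -2,  -2],
 [  8,   4,   4],
 [  4,   2,   2]]
Now row reduce the product.
R2 ← R2 − (2)·R1: [0, 0, 0]
R3 ← R3 − R1: [0, 0, 0]
R4 ← R4 + (2)·R1: [0, 0, 0]
R5 ← R5 + R1: [0, 0, 0]
1 nonzero row, so rank(MC) = 1.

1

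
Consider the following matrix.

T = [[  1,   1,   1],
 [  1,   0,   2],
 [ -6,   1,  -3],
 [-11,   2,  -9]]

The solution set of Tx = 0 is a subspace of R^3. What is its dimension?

0

Row reduce to echelon form.
R2 ← R2 − R1: [0, -1, 1]
R3 ← R3 + (6)·R1: [0, 7, 3]
R4 ← R4 + (11)·R1: [0, 13, 2]
R3 ← R3 + (7)·R2: [0, 0, 10]
R4 ← R4 + (13)·R2: [0, 0, 15]
R4 ← R4 − (3/2)·R3: [0, 0, 0]
3 nonzero rows, so rank(T) = 3.
T has 3 columns; by rank–nullity, nullity = 3 − 3 = 0.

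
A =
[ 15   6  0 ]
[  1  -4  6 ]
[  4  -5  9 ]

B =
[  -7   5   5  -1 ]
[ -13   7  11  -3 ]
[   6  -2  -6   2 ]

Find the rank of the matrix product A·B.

2

First compute AB:
[[-183, 117, 141, -33],
 [ 81, -35, -75,  23],
 [ 91, -33, -89,  29]]
Now row reduce the product.
R2 ← R2 + (27/61)·R1: [0, 1024/61, -768/61, 512/61]
R3 ← R3 + (91/183)·R1: [0, 1536/61, -1152/61, 768/61]
R3 ← R3 − (3/2)·R2: [0, 0, 0, 0]
2 nonzero rows, so rank(AB) = 2.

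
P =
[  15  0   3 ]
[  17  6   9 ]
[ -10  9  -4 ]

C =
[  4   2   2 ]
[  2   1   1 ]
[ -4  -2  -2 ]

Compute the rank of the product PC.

First compute PC:
[[ 48,  24,  24],
 [ 44,  22,  22],
 [ -6,  -3,  -3]]
Now row reduce the product.
R2 ← R2 − (11/12)·R1: [0, 0, 0]
R3 ← R3 + (1/8)·R1: [0, 0, 0]
1 nonzero row, so rank(PC) = 1.

1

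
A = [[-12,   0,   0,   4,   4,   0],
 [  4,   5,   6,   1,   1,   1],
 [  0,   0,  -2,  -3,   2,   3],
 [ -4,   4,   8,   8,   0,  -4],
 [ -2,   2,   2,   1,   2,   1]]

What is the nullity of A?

Row reduce to echelon form.
R2 ← R2 + (1/3)·R1: [0, 5, 6, 7/3, 7/3, 1]
R4 ← R4 − (1/3)·R1: [0, 4, 8, 20/3, -4/3, -4]
R5 ← R5 − (1/6)·R1: [0, 2, 2, 1/3, 4/3, 1]
R4 ← R4 − (4/5)·R2: [0, 0, 16/5, 24/5, -16/5, -24/5]
R5 ← R5 − (2/5)·R2: [0, 0, -2/5, -3/5, 2/5, 3/5]
R4 ← R4 + (8/5)·R3: [0, 0, 0, 0, 0, 0]
R5 ← R5 − (1/5)·R3: [0, 0, 0, 0, 0, 0]
3 nonzero rows, so rank(A) = 3.
A has 6 columns; by rank–nullity, nullity = 6 − 3 = 3.

3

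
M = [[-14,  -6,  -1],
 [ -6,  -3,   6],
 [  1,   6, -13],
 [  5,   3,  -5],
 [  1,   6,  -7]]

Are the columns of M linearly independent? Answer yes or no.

yes

Row reduce M to echelon form.
R2 ← R2 − (3/7)·R1: [0, -3/7, 45/7]
R3 ← R3 + (1/14)·R1: [0, 39/7, -183/14]
R4 ← R4 + (5/14)·R1: [0, 6/7, -75/14]
R5 ← R5 + (1/14)·R1: [0, 39/7, -99/14]
R3 ← R3 + (13)·R2: [0, 0, 141/2]
R4 ← R4 + (2)·R2: [0, 0, 15/2]
R5 ← R5 + (13)·R2: [0, 0, 153/2]
R4 ← R4 − (5/47)·R3: [0, 0, 0]
R5 ← R5 − (51/47)·R3: [0, 0, 0]
3 pivots among 3 columns.
Every column is a pivot column, so the columns are linearly independent.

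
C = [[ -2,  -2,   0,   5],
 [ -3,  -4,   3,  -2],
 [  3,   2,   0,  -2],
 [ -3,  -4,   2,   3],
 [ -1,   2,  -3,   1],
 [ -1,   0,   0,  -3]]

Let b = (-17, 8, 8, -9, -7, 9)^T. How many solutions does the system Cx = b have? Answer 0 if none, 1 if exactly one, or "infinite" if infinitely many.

Row reduce the augmented matrix [C | b].
R2 ← R2 − (3/2)·R1: [0, -1, 3, -19/2, 67/2]
R3 ← R3 + (3/2)·R1: [0, -1, 0, 11/2, -35/2]
R4 ← R4 − (3/2)·R1: [0, -1, 2, -9/2, 33/2]
R5 ← R5 − (1/2)·R1: [0, 3, -3, -3/2, 3/2]
R6 ← R6 − (1/2)·R1: [0, 1, 0, -11/2, 35/2]
R3 ← R3 − R2: [0, 0, -3, 15, -51]
R4 ← R4 − R2: [0, 0, -1, 5, -17]
R5 ← R5 + (3)·R2: [0, 0, 6, -30, 102]
R6 ← R6 + R2: [0, 0, 3, -15, 51]
R4 ← R4 − (1/3)·R3: [0, 0, 0, 0, 0]
R5 ← R5 + (2)·R3: [0, 0, 0, 0, 0]
R6 ← R6 + R3: [0, 0, 0, 0, 0]
The echelon form has 3 nonzero rows, and every pivot lies in the first 4 columns, so rank(C) = rank([C|b]) = 3.
The system is consistent.
rank = 3 < 4 unknowns, so there are infinitely many solutions.

infinite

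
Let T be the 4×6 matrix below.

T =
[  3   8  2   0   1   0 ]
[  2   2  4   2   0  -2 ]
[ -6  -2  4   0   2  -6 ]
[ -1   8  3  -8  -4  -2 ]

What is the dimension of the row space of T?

4

Row reduce to echelon form.
R2 ← R2 − (2/3)·R1: [0, -10/3, 8/3, 2, -2/3, -2]
R3 ← R3 + (2)·R1: [0, 14, 8, 0, 4, -6]
R4 ← R4 + (1/3)·R1: [0, 32/3, 11/3, -8, -11/3, -2]
R3 ← R3 + (21/5)·R2: [0, 0, 96/5, 42/5, 6/5, -72/5]
R4 ← R4 + (16/5)·R2: [0, 0, 61/5, -8/5, -29/5, -42/5]
R4 ← R4 − (61/96)·R3: [0, 0, 0, -111/16, -105/16, 3/4]
Echelon form has 4 nonzero rows, so rank(T) = 4.
The row space has dimension equal to the rank: 4.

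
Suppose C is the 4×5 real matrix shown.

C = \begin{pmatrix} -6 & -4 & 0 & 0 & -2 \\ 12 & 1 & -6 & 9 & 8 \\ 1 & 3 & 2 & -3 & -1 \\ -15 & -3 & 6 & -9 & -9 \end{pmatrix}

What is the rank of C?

2

Row reduce to echelon form.
R2 ← R2 + (2)·R1: [0, -7, -6, 9, 4]
R3 ← R3 + (1/6)·R1: [0, 7/3, 2, -3, -4/3]
R4 ← R4 − (5/2)·R1: [0, 7, 6, -9, -4]
R3 ← R3 + (1/3)·R2: [0, 0, 0, 0, 0]
R4 ← R4 + R2: [0, 0, 0, 0, 0]
Echelon form has 2 nonzero rows, so rank(C) = 2.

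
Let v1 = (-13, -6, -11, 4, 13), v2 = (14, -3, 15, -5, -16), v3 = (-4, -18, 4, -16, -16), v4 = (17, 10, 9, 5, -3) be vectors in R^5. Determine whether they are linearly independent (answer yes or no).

yes

Form the matrix with these vectors as rows and row reduce.
R2 ← R2 + (14/13)·R1: [0, -123/13, 41/13, -9/13, -2]
R3 ← R3 − (4/13)·R1: [0, -210/13, 96/13, -224/13, -20]
R4 ← R4 + (17/13)·R1: [0, 28/13, -70/13, 133/13, 14]
R3 ← R3 − (70/41)·R2: [0, 0, 2, -658/41, -680/41]
R4 ← R4 + (28/123)·R2: [0, 0, -14/3, 413/41, 1666/123]
R4 ← R4 + (7/3)·R3: [0, 0, 0, -3367/123, -3094/123]
4 nonzero rows, so the 4 vectors span a space of dimension 4.
Since 4 = 4, the vectors are linearly independent.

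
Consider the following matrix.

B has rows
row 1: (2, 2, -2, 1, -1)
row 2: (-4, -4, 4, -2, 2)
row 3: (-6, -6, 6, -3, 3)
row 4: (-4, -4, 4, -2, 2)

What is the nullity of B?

Row reduce to echelon form.
R2 ← R2 + (2)·R1: [0, 0, 0, 0, 0]
R3 ← R3 + (3)·R1: [0, 0, 0, 0, 0]
R4 ← R4 + (2)·R1: [0, 0, 0, 0, 0]
1 nonzero row, so rank(B) = 1.
B has 5 columns; by rank–nullity, nullity = 5 − 1 = 4.

4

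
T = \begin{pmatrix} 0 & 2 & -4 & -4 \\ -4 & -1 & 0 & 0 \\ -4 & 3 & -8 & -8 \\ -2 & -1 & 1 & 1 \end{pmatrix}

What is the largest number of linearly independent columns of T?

2

Row reduce to echelon form.
Swap R1 ↔ R2
R3 ← R3 − R1: [0, 4, -8, -8]
R4 ← R4 − (1/2)·R1: [0, -1/2, 1, 1]
R3 ← R3 − (2)·R2: [0, 0, 0, 0]
R4 ← R4 + (1/4)·R2: [0, 0, 0, 0]
Echelon form has 2 nonzero rows, so rank(T) = 2.
The rank gives the maximum number of linearly independent columns: 2.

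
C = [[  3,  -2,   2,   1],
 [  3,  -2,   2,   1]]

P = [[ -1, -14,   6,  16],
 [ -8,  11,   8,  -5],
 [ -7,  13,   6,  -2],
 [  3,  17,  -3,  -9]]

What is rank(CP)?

1

First compute CP:
[[  2, -21,  11,  45],
 [  2, -21,  11,  45]]
Now row reduce the product.
R2 ← R2 − R1: [0, 0, 0, 0]
1 nonzero row, so rank(CP) = 1.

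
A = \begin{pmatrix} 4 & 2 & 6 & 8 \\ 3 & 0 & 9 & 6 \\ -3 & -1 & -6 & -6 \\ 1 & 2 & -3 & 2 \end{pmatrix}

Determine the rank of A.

2

Row reduce to echelon form.
R2 ← R2 − (3/4)·R1: [0, -3/2, 9/2, 0]
R3 ← R3 + (3/4)·R1: [0, 1/2, -3/2, 0]
R4 ← R4 − (1/4)·R1: [0, 3/2, -9/2, 0]
R3 ← R3 + (1/3)·R2: [0, 0, 0, 0]
R4 ← R4 + R2: [0, 0, 0, 0]
Echelon form has 2 nonzero rows, so rank(A) = 2.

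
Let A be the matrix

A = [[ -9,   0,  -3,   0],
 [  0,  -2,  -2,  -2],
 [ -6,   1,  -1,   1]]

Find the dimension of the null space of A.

2

Row reduce to echelon form.
R3 ← R3 − (2/3)·R1: [0, 1, 1, 1]
R3 ← R3 + (1/2)·R2: [0, 0, 0, 0]
2 nonzero rows, so rank(A) = 2.
A has 4 columns; by rank–nullity, nullity = 4 − 2 = 2.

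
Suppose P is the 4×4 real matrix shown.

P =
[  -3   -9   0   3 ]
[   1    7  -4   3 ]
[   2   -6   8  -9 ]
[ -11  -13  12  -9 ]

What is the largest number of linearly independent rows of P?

3

Row reduce to echelon form.
R2 ← R2 + (1/3)·R1: [0, 4, -4, 4]
R3 ← R3 + (2/3)·R1: [0, -12, 8, -7]
R4 ← R4 − (11/3)·R1: [0, 20, 12, -20]
R3 ← R3 + (3)·R2: [0, 0, -4, 5]
R4 ← R4 − (5)·R2: [0, 0, 32, -40]
R4 ← R4 + (8)·R3: [0, 0, 0, 0]
Echelon form has 3 nonzero rows, so rank(P) = 3.
The rank gives the maximum number of linearly independent rows: 3.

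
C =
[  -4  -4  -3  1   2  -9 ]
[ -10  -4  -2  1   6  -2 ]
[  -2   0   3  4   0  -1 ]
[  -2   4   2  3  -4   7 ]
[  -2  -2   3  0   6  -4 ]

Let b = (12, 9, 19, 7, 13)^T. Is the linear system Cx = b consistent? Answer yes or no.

Row reduce the augmented matrix [C | b].
R2 ← R2 − (5/2)·R1: [0, 6, 11/2, -3/2, 1, 41/2, -21]
R3 ← R3 − (1/2)·R1: [0, 2, 9/2, 7/2, -1, 7/2, 13]
R4 ← R4 − (1/2)·R1: [0, 6, 7/2, 5/2, -5, 23/2, 1]
R5 ← R5 − (1/2)·R1: [0, 0, 9/2, -1/2, 5, 1/2, 7]
R3 ← R3 − (1/3)·R2: [0, 0, 8/3, 4, -4/3, -10/3, 20]
R4 ← R4 − R2: [0, 0, -2, 4, -6, -9, 22]
R4 ← R4 + (3/4)·R3: [0, 0, 0, 7, -7, -23/2, 37]
R5 ← R5 − (27/16)·R3: [0, 0, 0, -29/4, 29/4, 49/8, -107/4]
R5 ← R5 + (29/28)·R4: [0, 0, 0, 0, 0, -81/14, 81/7]
The echelon form has 5 nonzero rows, and every pivot lies in the first 6 columns, so rank(C) = rank([C|b]) = 5.
The system is consistent.

yes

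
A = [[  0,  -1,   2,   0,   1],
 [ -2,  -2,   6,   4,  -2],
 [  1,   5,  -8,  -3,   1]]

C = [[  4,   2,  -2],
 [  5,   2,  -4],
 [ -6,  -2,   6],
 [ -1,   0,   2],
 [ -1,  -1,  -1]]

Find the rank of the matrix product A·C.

2

First compute AC:
[[-18,  -7,  15],
 [-56, -18,  58],
 [ 79,  27, -77]]
Now row reduce the product.
R2 ← R2 − (28/9)·R1: [0, 34/9, 34/3]
R3 ← R3 + (79/18)·R1: [0, -67/18, -67/6]
R3 ← R3 + (67/68)·R2: [0, 0, 0]
2 nonzero rows, so rank(AC) = 2.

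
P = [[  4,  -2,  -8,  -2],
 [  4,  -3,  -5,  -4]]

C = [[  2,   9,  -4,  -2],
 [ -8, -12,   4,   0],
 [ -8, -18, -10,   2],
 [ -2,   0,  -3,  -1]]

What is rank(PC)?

2

First compute PC:
[[ 92, 204,  62, -22],
 [ 80, 162,  34, -14]]
Now row reduce the product.
R2 ← R2 − (20/23)·R1: [0, -354/23, -458/23, 118/23]
2 nonzero rows, so rank(PC) = 2.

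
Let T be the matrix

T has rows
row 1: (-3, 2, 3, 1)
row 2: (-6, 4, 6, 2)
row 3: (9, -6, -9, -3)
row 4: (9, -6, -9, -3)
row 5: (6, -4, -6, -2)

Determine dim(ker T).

Row reduce to echelon form.
R2 ← R2 − (2)·R1: [0, 0, 0, 0]
R3 ← R3 + (3)·R1: [0, 0, 0, 0]
R4 ← R4 + (3)·R1: [0, 0, 0, 0]
R5 ← R5 + (2)·R1: [0, 0, 0, 0]
1 nonzero row, so rank(T) = 1.
T has 4 columns; by rank–nullity, nullity = 4 − 1 = 3.

3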